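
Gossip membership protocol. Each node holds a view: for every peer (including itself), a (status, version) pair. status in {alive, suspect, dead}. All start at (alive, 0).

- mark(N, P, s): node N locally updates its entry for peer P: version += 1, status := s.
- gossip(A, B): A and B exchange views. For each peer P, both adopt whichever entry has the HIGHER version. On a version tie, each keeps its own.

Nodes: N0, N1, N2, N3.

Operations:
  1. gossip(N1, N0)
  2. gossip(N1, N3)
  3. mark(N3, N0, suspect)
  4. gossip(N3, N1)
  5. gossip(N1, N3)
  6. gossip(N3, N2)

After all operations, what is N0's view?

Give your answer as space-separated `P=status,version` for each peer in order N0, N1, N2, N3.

Op 1: gossip N1<->N0 -> N1.N0=(alive,v0) N1.N1=(alive,v0) N1.N2=(alive,v0) N1.N3=(alive,v0) | N0.N0=(alive,v0) N0.N1=(alive,v0) N0.N2=(alive,v0) N0.N3=(alive,v0)
Op 2: gossip N1<->N3 -> N1.N0=(alive,v0) N1.N1=(alive,v0) N1.N2=(alive,v0) N1.N3=(alive,v0) | N3.N0=(alive,v0) N3.N1=(alive,v0) N3.N2=(alive,v0) N3.N3=(alive,v0)
Op 3: N3 marks N0=suspect -> (suspect,v1)
Op 4: gossip N3<->N1 -> N3.N0=(suspect,v1) N3.N1=(alive,v0) N3.N2=(alive,v0) N3.N3=(alive,v0) | N1.N0=(suspect,v1) N1.N1=(alive,v0) N1.N2=(alive,v0) N1.N3=(alive,v0)
Op 5: gossip N1<->N3 -> N1.N0=(suspect,v1) N1.N1=(alive,v0) N1.N2=(alive,v0) N1.N3=(alive,v0) | N3.N0=(suspect,v1) N3.N1=(alive,v0) N3.N2=(alive,v0) N3.N3=(alive,v0)
Op 6: gossip N3<->N2 -> N3.N0=(suspect,v1) N3.N1=(alive,v0) N3.N2=(alive,v0) N3.N3=(alive,v0) | N2.N0=(suspect,v1) N2.N1=(alive,v0) N2.N2=(alive,v0) N2.N3=(alive,v0)

Answer: N0=alive,0 N1=alive,0 N2=alive,0 N3=alive,0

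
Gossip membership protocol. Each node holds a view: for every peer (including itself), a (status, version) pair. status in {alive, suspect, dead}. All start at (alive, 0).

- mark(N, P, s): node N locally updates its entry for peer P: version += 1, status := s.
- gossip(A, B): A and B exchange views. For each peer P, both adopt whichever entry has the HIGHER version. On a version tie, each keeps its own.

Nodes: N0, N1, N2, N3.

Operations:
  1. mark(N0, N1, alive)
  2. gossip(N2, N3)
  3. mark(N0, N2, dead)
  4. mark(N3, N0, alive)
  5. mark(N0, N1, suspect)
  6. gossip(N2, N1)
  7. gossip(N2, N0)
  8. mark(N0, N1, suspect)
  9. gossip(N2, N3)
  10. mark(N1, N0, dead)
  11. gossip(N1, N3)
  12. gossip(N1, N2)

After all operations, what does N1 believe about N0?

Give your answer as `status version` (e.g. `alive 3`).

Op 1: N0 marks N1=alive -> (alive,v1)
Op 2: gossip N2<->N3 -> N2.N0=(alive,v0) N2.N1=(alive,v0) N2.N2=(alive,v0) N2.N3=(alive,v0) | N3.N0=(alive,v0) N3.N1=(alive,v0) N3.N2=(alive,v0) N3.N3=(alive,v0)
Op 3: N0 marks N2=dead -> (dead,v1)
Op 4: N3 marks N0=alive -> (alive,v1)
Op 5: N0 marks N1=suspect -> (suspect,v2)
Op 6: gossip N2<->N1 -> N2.N0=(alive,v0) N2.N1=(alive,v0) N2.N2=(alive,v0) N2.N3=(alive,v0) | N1.N0=(alive,v0) N1.N1=(alive,v0) N1.N2=(alive,v0) N1.N3=(alive,v0)
Op 7: gossip N2<->N0 -> N2.N0=(alive,v0) N2.N1=(suspect,v2) N2.N2=(dead,v1) N2.N3=(alive,v0) | N0.N0=(alive,v0) N0.N1=(suspect,v2) N0.N2=(dead,v1) N0.N3=(alive,v0)
Op 8: N0 marks N1=suspect -> (suspect,v3)
Op 9: gossip N2<->N3 -> N2.N0=(alive,v1) N2.N1=(suspect,v2) N2.N2=(dead,v1) N2.N3=(alive,v0) | N3.N0=(alive,v1) N3.N1=(suspect,v2) N3.N2=(dead,v1) N3.N3=(alive,v0)
Op 10: N1 marks N0=dead -> (dead,v1)
Op 11: gossip N1<->N3 -> N1.N0=(dead,v1) N1.N1=(suspect,v2) N1.N2=(dead,v1) N1.N3=(alive,v0) | N3.N0=(alive,v1) N3.N1=(suspect,v2) N3.N2=(dead,v1) N3.N3=(alive,v0)
Op 12: gossip N1<->N2 -> N1.N0=(dead,v1) N1.N1=(suspect,v2) N1.N2=(dead,v1) N1.N3=(alive,v0) | N2.N0=(alive,v1) N2.N1=(suspect,v2) N2.N2=(dead,v1) N2.N3=(alive,v0)

Answer: dead 1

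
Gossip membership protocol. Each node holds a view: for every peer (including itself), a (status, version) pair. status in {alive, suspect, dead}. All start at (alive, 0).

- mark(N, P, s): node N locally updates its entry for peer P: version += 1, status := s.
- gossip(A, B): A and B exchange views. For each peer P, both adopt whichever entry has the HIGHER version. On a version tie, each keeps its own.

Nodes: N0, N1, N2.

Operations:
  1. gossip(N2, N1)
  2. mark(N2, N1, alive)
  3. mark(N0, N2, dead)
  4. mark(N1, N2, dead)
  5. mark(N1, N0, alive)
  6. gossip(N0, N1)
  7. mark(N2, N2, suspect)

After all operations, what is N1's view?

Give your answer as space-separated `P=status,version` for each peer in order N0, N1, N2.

Op 1: gossip N2<->N1 -> N2.N0=(alive,v0) N2.N1=(alive,v0) N2.N2=(alive,v0) | N1.N0=(alive,v0) N1.N1=(alive,v0) N1.N2=(alive,v0)
Op 2: N2 marks N1=alive -> (alive,v1)
Op 3: N0 marks N2=dead -> (dead,v1)
Op 4: N1 marks N2=dead -> (dead,v1)
Op 5: N1 marks N0=alive -> (alive,v1)
Op 6: gossip N0<->N1 -> N0.N0=(alive,v1) N0.N1=(alive,v0) N0.N2=(dead,v1) | N1.N0=(alive,v1) N1.N1=(alive,v0) N1.N2=(dead,v1)
Op 7: N2 marks N2=suspect -> (suspect,v1)

Answer: N0=alive,1 N1=alive,0 N2=dead,1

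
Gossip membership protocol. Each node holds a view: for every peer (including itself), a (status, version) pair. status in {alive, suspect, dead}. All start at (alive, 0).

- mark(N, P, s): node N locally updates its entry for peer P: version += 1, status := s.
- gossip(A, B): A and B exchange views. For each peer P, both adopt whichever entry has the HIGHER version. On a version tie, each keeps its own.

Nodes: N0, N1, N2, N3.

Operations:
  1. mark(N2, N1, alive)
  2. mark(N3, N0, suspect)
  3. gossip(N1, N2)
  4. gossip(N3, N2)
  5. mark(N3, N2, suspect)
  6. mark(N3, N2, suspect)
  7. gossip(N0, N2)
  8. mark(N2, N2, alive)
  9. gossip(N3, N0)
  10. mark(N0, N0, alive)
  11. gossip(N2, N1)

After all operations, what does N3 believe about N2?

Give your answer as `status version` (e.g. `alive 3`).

Answer: suspect 2

Derivation:
Op 1: N2 marks N1=alive -> (alive,v1)
Op 2: N3 marks N0=suspect -> (suspect,v1)
Op 3: gossip N1<->N2 -> N1.N0=(alive,v0) N1.N1=(alive,v1) N1.N2=(alive,v0) N1.N3=(alive,v0) | N2.N0=(alive,v0) N2.N1=(alive,v1) N2.N2=(alive,v0) N2.N3=(alive,v0)
Op 4: gossip N3<->N2 -> N3.N0=(suspect,v1) N3.N1=(alive,v1) N3.N2=(alive,v0) N3.N3=(alive,v0) | N2.N0=(suspect,v1) N2.N1=(alive,v1) N2.N2=(alive,v0) N2.N3=(alive,v0)
Op 5: N3 marks N2=suspect -> (suspect,v1)
Op 6: N3 marks N2=suspect -> (suspect,v2)
Op 7: gossip N0<->N2 -> N0.N0=(suspect,v1) N0.N1=(alive,v1) N0.N2=(alive,v0) N0.N3=(alive,v0) | N2.N0=(suspect,v1) N2.N1=(alive,v1) N2.N2=(alive,v0) N2.N3=(alive,v0)
Op 8: N2 marks N2=alive -> (alive,v1)
Op 9: gossip N3<->N0 -> N3.N0=(suspect,v1) N3.N1=(alive,v1) N3.N2=(suspect,v2) N3.N3=(alive,v0) | N0.N0=(suspect,v1) N0.N1=(alive,v1) N0.N2=(suspect,v2) N0.N3=(alive,v0)
Op 10: N0 marks N0=alive -> (alive,v2)
Op 11: gossip N2<->N1 -> N2.N0=(suspect,v1) N2.N1=(alive,v1) N2.N2=(alive,v1) N2.N3=(alive,v0) | N1.N0=(suspect,v1) N1.N1=(alive,v1) N1.N2=(alive,v1) N1.N3=(alive,v0)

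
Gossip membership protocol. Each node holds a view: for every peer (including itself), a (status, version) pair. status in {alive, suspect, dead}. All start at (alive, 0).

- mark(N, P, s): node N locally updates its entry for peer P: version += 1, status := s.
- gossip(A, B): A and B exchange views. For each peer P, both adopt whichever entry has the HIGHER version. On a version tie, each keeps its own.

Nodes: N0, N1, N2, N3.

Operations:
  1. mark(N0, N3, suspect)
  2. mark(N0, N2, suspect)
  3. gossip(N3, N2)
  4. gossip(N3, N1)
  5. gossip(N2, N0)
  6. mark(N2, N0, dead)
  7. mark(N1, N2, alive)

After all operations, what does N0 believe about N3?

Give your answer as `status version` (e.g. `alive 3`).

Op 1: N0 marks N3=suspect -> (suspect,v1)
Op 2: N0 marks N2=suspect -> (suspect,v1)
Op 3: gossip N3<->N2 -> N3.N0=(alive,v0) N3.N1=(alive,v0) N3.N2=(alive,v0) N3.N3=(alive,v0) | N2.N0=(alive,v0) N2.N1=(alive,v0) N2.N2=(alive,v0) N2.N3=(alive,v0)
Op 4: gossip N3<->N1 -> N3.N0=(alive,v0) N3.N1=(alive,v0) N3.N2=(alive,v0) N3.N3=(alive,v0) | N1.N0=(alive,v0) N1.N1=(alive,v0) N1.N2=(alive,v0) N1.N3=(alive,v0)
Op 5: gossip N2<->N0 -> N2.N0=(alive,v0) N2.N1=(alive,v0) N2.N2=(suspect,v1) N2.N3=(suspect,v1) | N0.N0=(alive,v0) N0.N1=(alive,v0) N0.N2=(suspect,v1) N0.N3=(suspect,v1)
Op 6: N2 marks N0=dead -> (dead,v1)
Op 7: N1 marks N2=alive -> (alive,v1)

Answer: suspect 1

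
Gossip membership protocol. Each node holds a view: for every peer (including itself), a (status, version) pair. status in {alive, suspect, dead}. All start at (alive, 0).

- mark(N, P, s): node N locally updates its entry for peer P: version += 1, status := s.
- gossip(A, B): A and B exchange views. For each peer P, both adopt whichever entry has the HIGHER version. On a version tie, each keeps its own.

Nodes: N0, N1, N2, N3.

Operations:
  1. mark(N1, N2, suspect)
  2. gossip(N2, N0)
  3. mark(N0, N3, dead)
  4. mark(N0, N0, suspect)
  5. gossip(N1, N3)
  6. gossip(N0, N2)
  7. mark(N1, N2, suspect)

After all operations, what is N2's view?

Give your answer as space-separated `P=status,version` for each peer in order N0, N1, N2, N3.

Answer: N0=suspect,1 N1=alive,0 N2=alive,0 N3=dead,1

Derivation:
Op 1: N1 marks N2=suspect -> (suspect,v1)
Op 2: gossip N2<->N0 -> N2.N0=(alive,v0) N2.N1=(alive,v0) N2.N2=(alive,v0) N2.N3=(alive,v0) | N0.N0=(alive,v0) N0.N1=(alive,v0) N0.N2=(alive,v0) N0.N3=(alive,v0)
Op 3: N0 marks N3=dead -> (dead,v1)
Op 4: N0 marks N0=suspect -> (suspect,v1)
Op 5: gossip N1<->N3 -> N1.N0=(alive,v0) N1.N1=(alive,v0) N1.N2=(suspect,v1) N1.N3=(alive,v0) | N3.N0=(alive,v0) N3.N1=(alive,v0) N3.N2=(suspect,v1) N3.N3=(alive,v0)
Op 6: gossip N0<->N2 -> N0.N0=(suspect,v1) N0.N1=(alive,v0) N0.N2=(alive,v0) N0.N3=(dead,v1) | N2.N0=(suspect,v1) N2.N1=(alive,v0) N2.N2=(alive,v0) N2.N3=(dead,v1)
Op 7: N1 marks N2=suspect -> (suspect,v2)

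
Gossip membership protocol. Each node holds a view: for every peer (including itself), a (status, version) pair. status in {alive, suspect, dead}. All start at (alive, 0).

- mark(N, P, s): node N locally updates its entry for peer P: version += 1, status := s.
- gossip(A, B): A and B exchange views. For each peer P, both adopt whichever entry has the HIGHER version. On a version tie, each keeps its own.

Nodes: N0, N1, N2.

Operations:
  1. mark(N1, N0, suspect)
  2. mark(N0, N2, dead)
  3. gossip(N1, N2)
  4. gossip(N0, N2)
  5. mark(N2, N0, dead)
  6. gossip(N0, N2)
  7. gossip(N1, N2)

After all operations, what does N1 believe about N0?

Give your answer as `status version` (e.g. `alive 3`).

Op 1: N1 marks N0=suspect -> (suspect,v1)
Op 2: N0 marks N2=dead -> (dead,v1)
Op 3: gossip N1<->N2 -> N1.N0=(suspect,v1) N1.N1=(alive,v0) N1.N2=(alive,v0) | N2.N0=(suspect,v1) N2.N1=(alive,v0) N2.N2=(alive,v0)
Op 4: gossip N0<->N2 -> N0.N0=(suspect,v1) N0.N1=(alive,v0) N0.N2=(dead,v1) | N2.N0=(suspect,v1) N2.N1=(alive,v0) N2.N2=(dead,v1)
Op 5: N2 marks N0=dead -> (dead,v2)
Op 6: gossip N0<->N2 -> N0.N0=(dead,v2) N0.N1=(alive,v0) N0.N2=(dead,v1) | N2.N0=(dead,v2) N2.N1=(alive,v0) N2.N2=(dead,v1)
Op 7: gossip N1<->N2 -> N1.N0=(dead,v2) N1.N1=(alive,v0) N1.N2=(dead,v1) | N2.N0=(dead,v2) N2.N1=(alive,v0) N2.N2=(dead,v1)

Answer: dead 2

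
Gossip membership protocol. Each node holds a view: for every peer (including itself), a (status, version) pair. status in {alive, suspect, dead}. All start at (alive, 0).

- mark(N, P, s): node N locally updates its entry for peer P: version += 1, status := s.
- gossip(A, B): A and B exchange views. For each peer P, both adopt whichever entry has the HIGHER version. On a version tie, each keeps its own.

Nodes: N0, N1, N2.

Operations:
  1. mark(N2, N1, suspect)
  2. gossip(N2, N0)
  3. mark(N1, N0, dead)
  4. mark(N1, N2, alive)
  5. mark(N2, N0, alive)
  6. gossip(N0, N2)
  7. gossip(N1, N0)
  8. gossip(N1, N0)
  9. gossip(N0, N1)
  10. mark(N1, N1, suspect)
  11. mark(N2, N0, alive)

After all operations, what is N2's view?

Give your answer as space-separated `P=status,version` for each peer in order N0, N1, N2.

Op 1: N2 marks N1=suspect -> (suspect,v1)
Op 2: gossip N2<->N0 -> N2.N0=(alive,v0) N2.N1=(suspect,v1) N2.N2=(alive,v0) | N0.N0=(alive,v0) N0.N1=(suspect,v1) N0.N2=(alive,v0)
Op 3: N1 marks N0=dead -> (dead,v1)
Op 4: N1 marks N2=alive -> (alive,v1)
Op 5: N2 marks N0=alive -> (alive,v1)
Op 6: gossip N0<->N2 -> N0.N0=(alive,v1) N0.N1=(suspect,v1) N0.N2=(alive,v0) | N2.N0=(alive,v1) N2.N1=(suspect,v1) N2.N2=(alive,v0)
Op 7: gossip N1<->N0 -> N1.N0=(dead,v1) N1.N1=(suspect,v1) N1.N2=(alive,v1) | N0.N0=(alive,v1) N0.N1=(suspect,v1) N0.N2=(alive,v1)
Op 8: gossip N1<->N0 -> N1.N0=(dead,v1) N1.N1=(suspect,v1) N1.N2=(alive,v1) | N0.N0=(alive,v1) N0.N1=(suspect,v1) N0.N2=(alive,v1)
Op 9: gossip N0<->N1 -> N0.N0=(alive,v1) N0.N1=(suspect,v1) N0.N2=(alive,v1) | N1.N0=(dead,v1) N1.N1=(suspect,v1) N1.N2=(alive,v1)
Op 10: N1 marks N1=suspect -> (suspect,v2)
Op 11: N2 marks N0=alive -> (alive,v2)

Answer: N0=alive,2 N1=suspect,1 N2=alive,0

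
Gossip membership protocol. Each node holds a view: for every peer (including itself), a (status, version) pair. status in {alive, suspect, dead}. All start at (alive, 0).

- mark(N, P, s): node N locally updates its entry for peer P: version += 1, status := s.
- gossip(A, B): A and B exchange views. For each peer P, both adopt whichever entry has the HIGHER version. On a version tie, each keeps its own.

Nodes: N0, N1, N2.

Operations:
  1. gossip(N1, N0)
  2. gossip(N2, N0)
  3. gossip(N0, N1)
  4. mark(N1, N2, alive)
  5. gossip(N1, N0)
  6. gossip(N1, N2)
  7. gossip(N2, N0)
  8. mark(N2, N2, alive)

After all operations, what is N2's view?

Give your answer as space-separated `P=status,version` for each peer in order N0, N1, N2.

Op 1: gossip N1<->N0 -> N1.N0=(alive,v0) N1.N1=(alive,v0) N1.N2=(alive,v0) | N0.N0=(alive,v0) N0.N1=(alive,v0) N0.N2=(alive,v0)
Op 2: gossip N2<->N0 -> N2.N0=(alive,v0) N2.N1=(alive,v0) N2.N2=(alive,v0) | N0.N0=(alive,v0) N0.N1=(alive,v0) N0.N2=(alive,v0)
Op 3: gossip N0<->N1 -> N0.N0=(alive,v0) N0.N1=(alive,v0) N0.N2=(alive,v0) | N1.N0=(alive,v0) N1.N1=(alive,v0) N1.N2=(alive,v0)
Op 4: N1 marks N2=alive -> (alive,v1)
Op 5: gossip N1<->N0 -> N1.N0=(alive,v0) N1.N1=(alive,v0) N1.N2=(alive,v1) | N0.N0=(alive,v0) N0.N1=(alive,v0) N0.N2=(alive,v1)
Op 6: gossip N1<->N2 -> N1.N0=(alive,v0) N1.N1=(alive,v0) N1.N2=(alive,v1) | N2.N0=(alive,v0) N2.N1=(alive,v0) N2.N2=(alive,v1)
Op 7: gossip N2<->N0 -> N2.N0=(alive,v0) N2.N1=(alive,v0) N2.N2=(alive,v1) | N0.N0=(alive,v0) N0.N1=(alive,v0) N0.N2=(alive,v1)
Op 8: N2 marks N2=alive -> (alive,v2)

Answer: N0=alive,0 N1=alive,0 N2=alive,2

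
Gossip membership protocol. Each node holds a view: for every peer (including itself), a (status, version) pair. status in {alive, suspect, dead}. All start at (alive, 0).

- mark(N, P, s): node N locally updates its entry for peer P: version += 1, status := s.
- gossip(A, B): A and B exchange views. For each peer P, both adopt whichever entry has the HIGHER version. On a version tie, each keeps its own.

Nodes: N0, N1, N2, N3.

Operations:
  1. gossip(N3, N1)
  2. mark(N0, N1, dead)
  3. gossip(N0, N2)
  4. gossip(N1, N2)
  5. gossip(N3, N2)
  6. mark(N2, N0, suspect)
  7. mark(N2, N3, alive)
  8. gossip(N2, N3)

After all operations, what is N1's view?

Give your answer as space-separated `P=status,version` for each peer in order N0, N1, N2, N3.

Op 1: gossip N3<->N1 -> N3.N0=(alive,v0) N3.N1=(alive,v0) N3.N2=(alive,v0) N3.N3=(alive,v0) | N1.N0=(alive,v0) N1.N1=(alive,v0) N1.N2=(alive,v0) N1.N3=(alive,v0)
Op 2: N0 marks N1=dead -> (dead,v1)
Op 3: gossip N0<->N2 -> N0.N0=(alive,v0) N0.N1=(dead,v1) N0.N2=(alive,v0) N0.N3=(alive,v0) | N2.N0=(alive,v0) N2.N1=(dead,v1) N2.N2=(alive,v0) N2.N3=(alive,v0)
Op 4: gossip N1<->N2 -> N1.N0=(alive,v0) N1.N1=(dead,v1) N1.N2=(alive,v0) N1.N3=(alive,v0) | N2.N0=(alive,v0) N2.N1=(dead,v1) N2.N2=(alive,v0) N2.N3=(alive,v0)
Op 5: gossip N3<->N2 -> N3.N0=(alive,v0) N3.N1=(dead,v1) N3.N2=(alive,v0) N3.N3=(alive,v0) | N2.N0=(alive,v0) N2.N1=(dead,v1) N2.N2=(alive,v0) N2.N3=(alive,v0)
Op 6: N2 marks N0=suspect -> (suspect,v1)
Op 7: N2 marks N3=alive -> (alive,v1)
Op 8: gossip N2<->N3 -> N2.N0=(suspect,v1) N2.N1=(dead,v1) N2.N2=(alive,v0) N2.N3=(alive,v1) | N3.N0=(suspect,v1) N3.N1=(dead,v1) N3.N2=(alive,v0) N3.N3=(alive,v1)

Answer: N0=alive,0 N1=dead,1 N2=alive,0 N3=alive,0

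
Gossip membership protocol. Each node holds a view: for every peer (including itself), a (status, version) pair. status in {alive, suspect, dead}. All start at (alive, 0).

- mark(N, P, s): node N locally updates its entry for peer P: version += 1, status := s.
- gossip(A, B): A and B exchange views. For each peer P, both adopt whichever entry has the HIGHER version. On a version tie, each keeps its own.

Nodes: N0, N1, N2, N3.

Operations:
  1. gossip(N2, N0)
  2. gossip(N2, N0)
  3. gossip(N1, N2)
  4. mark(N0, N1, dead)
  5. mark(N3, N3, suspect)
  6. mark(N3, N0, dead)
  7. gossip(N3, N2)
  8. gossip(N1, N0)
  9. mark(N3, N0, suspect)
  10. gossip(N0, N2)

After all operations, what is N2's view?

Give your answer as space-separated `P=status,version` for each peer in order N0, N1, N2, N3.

Op 1: gossip N2<->N0 -> N2.N0=(alive,v0) N2.N1=(alive,v0) N2.N2=(alive,v0) N2.N3=(alive,v0) | N0.N0=(alive,v0) N0.N1=(alive,v0) N0.N2=(alive,v0) N0.N3=(alive,v0)
Op 2: gossip N2<->N0 -> N2.N0=(alive,v0) N2.N1=(alive,v0) N2.N2=(alive,v0) N2.N3=(alive,v0) | N0.N0=(alive,v0) N0.N1=(alive,v0) N0.N2=(alive,v0) N0.N3=(alive,v0)
Op 3: gossip N1<->N2 -> N1.N0=(alive,v0) N1.N1=(alive,v0) N1.N2=(alive,v0) N1.N3=(alive,v0) | N2.N0=(alive,v0) N2.N1=(alive,v0) N2.N2=(alive,v0) N2.N3=(alive,v0)
Op 4: N0 marks N1=dead -> (dead,v1)
Op 5: N3 marks N3=suspect -> (suspect,v1)
Op 6: N3 marks N0=dead -> (dead,v1)
Op 7: gossip N3<->N2 -> N3.N0=(dead,v1) N3.N1=(alive,v0) N3.N2=(alive,v0) N3.N3=(suspect,v1) | N2.N0=(dead,v1) N2.N1=(alive,v0) N2.N2=(alive,v0) N2.N3=(suspect,v1)
Op 8: gossip N1<->N0 -> N1.N0=(alive,v0) N1.N1=(dead,v1) N1.N2=(alive,v0) N1.N3=(alive,v0) | N0.N0=(alive,v0) N0.N1=(dead,v1) N0.N2=(alive,v0) N0.N3=(alive,v0)
Op 9: N3 marks N0=suspect -> (suspect,v2)
Op 10: gossip N0<->N2 -> N0.N0=(dead,v1) N0.N1=(dead,v1) N0.N2=(alive,v0) N0.N3=(suspect,v1) | N2.N0=(dead,v1) N2.N1=(dead,v1) N2.N2=(alive,v0) N2.N3=(suspect,v1)

Answer: N0=dead,1 N1=dead,1 N2=alive,0 N3=suspect,1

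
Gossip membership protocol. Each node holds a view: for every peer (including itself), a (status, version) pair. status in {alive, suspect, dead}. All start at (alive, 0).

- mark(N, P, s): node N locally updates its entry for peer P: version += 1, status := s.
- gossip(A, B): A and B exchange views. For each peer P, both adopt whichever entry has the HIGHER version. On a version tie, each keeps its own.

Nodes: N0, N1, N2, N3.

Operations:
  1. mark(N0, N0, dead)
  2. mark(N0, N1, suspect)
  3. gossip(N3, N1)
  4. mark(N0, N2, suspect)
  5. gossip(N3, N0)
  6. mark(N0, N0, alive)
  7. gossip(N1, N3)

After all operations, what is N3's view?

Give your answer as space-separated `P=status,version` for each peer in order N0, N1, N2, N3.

Op 1: N0 marks N0=dead -> (dead,v1)
Op 2: N0 marks N1=suspect -> (suspect,v1)
Op 3: gossip N3<->N1 -> N3.N0=(alive,v0) N3.N1=(alive,v0) N3.N2=(alive,v0) N3.N3=(alive,v0) | N1.N0=(alive,v0) N1.N1=(alive,v0) N1.N2=(alive,v0) N1.N3=(alive,v0)
Op 4: N0 marks N2=suspect -> (suspect,v1)
Op 5: gossip N3<->N0 -> N3.N0=(dead,v1) N3.N1=(suspect,v1) N3.N2=(suspect,v1) N3.N3=(alive,v0) | N0.N0=(dead,v1) N0.N1=(suspect,v1) N0.N2=(suspect,v1) N0.N3=(alive,v0)
Op 6: N0 marks N0=alive -> (alive,v2)
Op 7: gossip N1<->N3 -> N1.N0=(dead,v1) N1.N1=(suspect,v1) N1.N2=(suspect,v1) N1.N3=(alive,v0) | N3.N0=(dead,v1) N3.N1=(suspect,v1) N3.N2=(suspect,v1) N3.N3=(alive,v0)

Answer: N0=dead,1 N1=suspect,1 N2=suspect,1 N3=alive,0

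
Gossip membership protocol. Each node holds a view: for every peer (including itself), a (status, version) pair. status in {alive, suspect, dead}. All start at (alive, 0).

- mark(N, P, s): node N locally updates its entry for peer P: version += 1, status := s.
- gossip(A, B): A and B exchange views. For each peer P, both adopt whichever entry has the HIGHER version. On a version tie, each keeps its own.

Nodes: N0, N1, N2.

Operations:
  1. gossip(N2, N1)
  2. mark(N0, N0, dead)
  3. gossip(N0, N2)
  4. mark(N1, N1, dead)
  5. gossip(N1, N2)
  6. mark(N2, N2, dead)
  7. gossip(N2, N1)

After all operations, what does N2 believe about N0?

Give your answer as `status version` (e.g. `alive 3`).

Answer: dead 1

Derivation:
Op 1: gossip N2<->N1 -> N2.N0=(alive,v0) N2.N1=(alive,v0) N2.N2=(alive,v0) | N1.N0=(alive,v0) N1.N1=(alive,v0) N1.N2=(alive,v0)
Op 2: N0 marks N0=dead -> (dead,v1)
Op 3: gossip N0<->N2 -> N0.N0=(dead,v1) N0.N1=(alive,v0) N0.N2=(alive,v0) | N2.N0=(dead,v1) N2.N1=(alive,v0) N2.N2=(alive,v0)
Op 4: N1 marks N1=dead -> (dead,v1)
Op 5: gossip N1<->N2 -> N1.N0=(dead,v1) N1.N1=(dead,v1) N1.N2=(alive,v0) | N2.N0=(dead,v1) N2.N1=(dead,v1) N2.N2=(alive,v0)
Op 6: N2 marks N2=dead -> (dead,v1)
Op 7: gossip N2<->N1 -> N2.N0=(dead,v1) N2.N1=(dead,v1) N2.N2=(dead,v1) | N1.N0=(dead,v1) N1.N1=(dead,v1) N1.N2=(dead,v1)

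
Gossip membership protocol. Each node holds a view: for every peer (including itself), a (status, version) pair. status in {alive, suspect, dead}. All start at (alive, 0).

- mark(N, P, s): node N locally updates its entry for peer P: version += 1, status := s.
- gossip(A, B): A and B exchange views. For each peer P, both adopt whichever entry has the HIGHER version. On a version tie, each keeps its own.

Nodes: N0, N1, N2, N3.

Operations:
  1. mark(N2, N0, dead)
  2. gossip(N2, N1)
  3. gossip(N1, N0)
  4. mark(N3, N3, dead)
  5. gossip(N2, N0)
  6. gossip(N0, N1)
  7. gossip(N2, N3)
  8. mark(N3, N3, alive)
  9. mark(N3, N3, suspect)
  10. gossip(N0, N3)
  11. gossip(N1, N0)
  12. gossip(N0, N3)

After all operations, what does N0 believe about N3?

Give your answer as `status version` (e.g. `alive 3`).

Op 1: N2 marks N0=dead -> (dead,v1)
Op 2: gossip N2<->N1 -> N2.N0=(dead,v1) N2.N1=(alive,v0) N2.N2=(alive,v0) N2.N3=(alive,v0) | N1.N0=(dead,v1) N1.N1=(alive,v0) N1.N2=(alive,v0) N1.N3=(alive,v0)
Op 3: gossip N1<->N0 -> N1.N0=(dead,v1) N1.N1=(alive,v0) N1.N2=(alive,v0) N1.N3=(alive,v0) | N0.N0=(dead,v1) N0.N1=(alive,v0) N0.N2=(alive,v0) N0.N3=(alive,v0)
Op 4: N3 marks N3=dead -> (dead,v1)
Op 5: gossip N2<->N0 -> N2.N0=(dead,v1) N2.N1=(alive,v0) N2.N2=(alive,v0) N2.N3=(alive,v0) | N0.N0=(dead,v1) N0.N1=(alive,v0) N0.N2=(alive,v0) N0.N3=(alive,v0)
Op 6: gossip N0<->N1 -> N0.N0=(dead,v1) N0.N1=(alive,v0) N0.N2=(alive,v0) N0.N3=(alive,v0) | N1.N0=(dead,v1) N1.N1=(alive,v0) N1.N2=(alive,v0) N1.N3=(alive,v0)
Op 7: gossip N2<->N3 -> N2.N0=(dead,v1) N2.N1=(alive,v0) N2.N2=(alive,v0) N2.N3=(dead,v1) | N3.N0=(dead,v1) N3.N1=(alive,v0) N3.N2=(alive,v0) N3.N3=(dead,v1)
Op 8: N3 marks N3=alive -> (alive,v2)
Op 9: N3 marks N3=suspect -> (suspect,v3)
Op 10: gossip N0<->N3 -> N0.N0=(dead,v1) N0.N1=(alive,v0) N0.N2=(alive,v0) N0.N3=(suspect,v3) | N3.N0=(dead,v1) N3.N1=(alive,v0) N3.N2=(alive,v0) N3.N3=(suspect,v3)
Op 11: gossip N1<->N0 -> N1.N0=(dead,v1) N1.N1=(alive,v0) N1.N2=(alive,v0) N1.N3=(suspect,v3) | N0.N0=(dead,v1) N0.N1=(alive,v0) N0.N2=(alive,v0) N0.N3=(suspect,v3)
Op 12: gossip N0<->N3 -> N0.N0=(dead,v1) N0.N1=(alive,v0) N0.N2=(alive,v0) N0.N3=(suspect,v3) | N3.N0=(dead,v1) N3.N1=(alive,v0) N3.N2=(alive,v0) N3.N3=(suspect,v3)

Answer: suspect 3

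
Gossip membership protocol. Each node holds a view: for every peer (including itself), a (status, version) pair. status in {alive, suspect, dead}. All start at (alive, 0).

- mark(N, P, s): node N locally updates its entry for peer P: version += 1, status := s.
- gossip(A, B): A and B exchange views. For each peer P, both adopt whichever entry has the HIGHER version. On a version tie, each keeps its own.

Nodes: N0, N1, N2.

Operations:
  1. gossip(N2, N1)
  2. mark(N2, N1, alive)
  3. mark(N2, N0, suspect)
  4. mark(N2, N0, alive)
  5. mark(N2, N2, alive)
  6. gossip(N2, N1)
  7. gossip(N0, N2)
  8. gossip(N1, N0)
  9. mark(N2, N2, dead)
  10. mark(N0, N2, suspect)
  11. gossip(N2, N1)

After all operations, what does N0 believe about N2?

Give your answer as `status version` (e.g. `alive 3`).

Op 1: gossip N2<->N1 -> N2.N0=(alive,v0) N2.N1=(alive,v0) N2.N2=(alive,v0) | N1.N0=(alive,v0) N1.N1=(alive,v0) N1.N2=(alive,v0)
Op 2: N2 marks N1=alive -> (alive,v1)
Op 3: N2 marks N0=suspect -> (suspect,v1)
Op 4: N2 marks N0=alive -> (alive,v2)
Op 5: N2 marks N2=alive -> (alive,v1)
Op 6: gossip N2<->N1 -> N2.N0=(alive,v2) N2.N1=(alive,v1) N2.N2=(alive,v1) | N1.N0=(alive,v2) N1.N1=(alive,v1) N1.N2=(alive,v1)
Op 7: gossip N0<->N2 -> N0.N0=(alive,v2) N0.N1=(alive,v1) N0.N2=(alive,v1) | N2.N0=(alive,v2) N2.N1=(alive,v1) N2.N2=(alive,v1)
Op 8: gossip N1<->N0 -> N1.N0=(alive,v2) N1.N1=(alive,v1) N1.N2=(alive,v1) | N0.N0=(alive,v2) N0.N1=(alive,v1) N0.N2=(alive,v1)
Op 9: N2 marks N2=dead -> (dead,v2)
Op 10: N0 marks N2=suspect -> (suspect,v2)
Op 11: gossip N2<->N1 -> N2.N0=(alive,v2) N2.N1=(alive,v1) N2.N2=(dead,v2) | N1.N0=(alive,v2) N1.N1=(alive,v1) N1.N2=(dead,v2)

Answer: suspect 2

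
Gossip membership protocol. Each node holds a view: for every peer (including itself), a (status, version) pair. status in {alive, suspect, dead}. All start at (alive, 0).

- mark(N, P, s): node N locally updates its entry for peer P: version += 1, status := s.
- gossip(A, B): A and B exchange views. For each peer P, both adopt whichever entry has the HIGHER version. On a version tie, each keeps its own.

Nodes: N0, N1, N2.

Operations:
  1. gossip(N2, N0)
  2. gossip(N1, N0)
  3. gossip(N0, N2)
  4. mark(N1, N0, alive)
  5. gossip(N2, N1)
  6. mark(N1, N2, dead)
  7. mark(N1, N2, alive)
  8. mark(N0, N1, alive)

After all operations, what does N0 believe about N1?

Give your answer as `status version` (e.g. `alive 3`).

Op 1: gossip N2<->N0 -> N2.N0=(alive,v0) N2.N1=(alive,v0) N2.N2=(alive,v0) | N0.N0=(alive,v0) N0.N1=(alive,v0) N0.N2=(alive,v0)
Op 2: gossip N1<->N0 -> N1.N0=(alive,v0) N1.N1=(alive,v0) N1.N2=(alive,v0) | N0.N0=(alive,v0) N0.N1=(alive,v0) N0.N2=(alive,v0)
Op 3: gossip N0<->N2 -> N0.N0=(alive,v0) N0.N1=(alive,v0) N0.N2=(alive,v0) | N2.N0=(alive,v0) N2.N1=(alive,v0) N2.N2=(alive,v0)
Op 4: N1 marks N0=alive -> (alive,v1)
Op 5: gossip N2<->N1 -> N2.N0=(alive,v1) N2.N1=(alive,v0) N2.N2=(alive,v0) | N1.N0=(alive,v1) N1.N1=(alive,v0) N1.N2=(alive,v0)
Op 6: N1 marks N2=dead -> (dead,v1)
Op 7: N1 marks N2=alive -> (alive,v2)
Op 8: N0 marks N1=alive -> (alive,v1)

Answer: alive 1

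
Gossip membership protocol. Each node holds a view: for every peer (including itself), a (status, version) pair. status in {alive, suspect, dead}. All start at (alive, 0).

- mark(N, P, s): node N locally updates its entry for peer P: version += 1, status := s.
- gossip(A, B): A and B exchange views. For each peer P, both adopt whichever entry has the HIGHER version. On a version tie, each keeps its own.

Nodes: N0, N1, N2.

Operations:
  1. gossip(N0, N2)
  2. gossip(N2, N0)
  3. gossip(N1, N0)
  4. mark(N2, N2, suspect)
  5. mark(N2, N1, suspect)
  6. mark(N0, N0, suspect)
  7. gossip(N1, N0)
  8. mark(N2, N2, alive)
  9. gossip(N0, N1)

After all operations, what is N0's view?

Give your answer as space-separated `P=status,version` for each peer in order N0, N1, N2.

Answer: N0=suspect,1 N1=alive,0 N2=alive,0

Derivation:
Op 1: gossip N0<->N2 -> N0.N0=(alive,v0) N0.N1=(alive,v0) N0.N2=(alive,v0) | N2.N0=(alive,v0) N2.N1=(alive,v0) N2.N2=(alive,v0)
Op 2: gossip N2<->N0 -> N2.N0=(alive,v0) N2.N1=(alive,v0) N2.N2=(alive,v0) | N0.N0=(alive,v0) N0.N1=(alive,v0) N0.N2=(alive,v0)
Op 3: gossip N1<->N0 -> N1.N0=(alive,v0) N1.N1=(alive,v0) N1.N2=(alive,v0) | N0.N0=(alive,v0) N0.N1=(alive,v0) N0.N2=(alive,v0)
Op 4: N2 marks N2=suspect -> (suspect,v1)
Op 5: N2 marks N1=suspect -> (suspect,v1)
Op 6: N0 marks N0=suspect -> (suspect,v1)
Op 7: gossip N1<->N0 -> N1.N0=(suspect,v1) N1.N1=(alive,v0) N1.N2=(alive,v0) | N0.N0=(suspect,v1) N0.N1=(alive,v0) N0.N2=(alive,v0)
Op 8: N2 marks N2=alive -> (alive,v2)
Op 9: gossip N0<->N1 -> N0.N0=(suspect,v1) N0.N1=(alive,v0) N0.N2=(alive,v0) | N1.N0=(suspect,v1) N1.N1=(alive,v0) N1.N2=(alive,v0)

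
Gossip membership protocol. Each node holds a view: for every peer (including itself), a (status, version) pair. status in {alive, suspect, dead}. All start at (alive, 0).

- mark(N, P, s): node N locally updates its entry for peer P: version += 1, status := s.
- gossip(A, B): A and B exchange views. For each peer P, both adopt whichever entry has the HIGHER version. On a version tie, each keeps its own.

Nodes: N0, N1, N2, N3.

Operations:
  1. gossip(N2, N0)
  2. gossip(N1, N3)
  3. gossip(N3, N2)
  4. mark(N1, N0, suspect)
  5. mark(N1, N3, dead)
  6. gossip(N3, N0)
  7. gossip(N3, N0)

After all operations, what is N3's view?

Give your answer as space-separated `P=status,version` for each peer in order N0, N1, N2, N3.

Answer: N0=alive,0 N1=alive,0 N2=alive,0 N3=alive,0

Derivation:
Op 1: gossip N2<->N0 -> N2.N0=(alive,v0) N2.N1=(alive,v0) N2.N2=(alive,v0) N2.N3=(alive,v0) | N0.N0=(alive,v0) N0.N1=(alive,v0) N0.N2=(alive,v0) N0.N3=(alive,v0)
Op 2: gossip N1<->N3 -> N1.N0=(alive,v0) N1.N1=(alive,v0) N1.N2=(alive,v0) N1.N3=(alive,v0) | N3.N0=(alive,v0) N3.N1=(alive,v0) N3.N2=(alive,v0) N3.N3=(alive,v0)
Op 3: gossip N3<->N2 -> N3.N0=(alive,v0) N3.N1=(alive,v0) N3.N2=(alive,v0) N3.N3=(alive,v0) | N2.N0=(alive,v0) N2.N1=(alive,v0) N2.N2=(alive,v0) N2.N3=(alive,v0)
Op 4: N1 marks N0=suspect -> (suspect,v1)
Op 5: N1 marks N3=dead -> (dead,v1)
Op 6: gossip N3<->N0 -> N3.N0=(alive,v0) N3.N1=(alive,v0) N3.N2=(alive,v0) N3.N3=(alive,v0) | N0.N0=(alive,v0) N0.N1=(alive,v0) N0.N2=(alive,v0) N0.N3=(alive,v0)
Op 7: gossip N3<->N0 -> N3.N0=(alive,v0) N3.N1=(alive,v0) N3.N2=(alive,v0) N3.N3=(alive,v0) | N0.N0=(alive,v0) N0.N1=(alive,v0) N0.N2=(alive,v0) N0.N3=(alive,v0)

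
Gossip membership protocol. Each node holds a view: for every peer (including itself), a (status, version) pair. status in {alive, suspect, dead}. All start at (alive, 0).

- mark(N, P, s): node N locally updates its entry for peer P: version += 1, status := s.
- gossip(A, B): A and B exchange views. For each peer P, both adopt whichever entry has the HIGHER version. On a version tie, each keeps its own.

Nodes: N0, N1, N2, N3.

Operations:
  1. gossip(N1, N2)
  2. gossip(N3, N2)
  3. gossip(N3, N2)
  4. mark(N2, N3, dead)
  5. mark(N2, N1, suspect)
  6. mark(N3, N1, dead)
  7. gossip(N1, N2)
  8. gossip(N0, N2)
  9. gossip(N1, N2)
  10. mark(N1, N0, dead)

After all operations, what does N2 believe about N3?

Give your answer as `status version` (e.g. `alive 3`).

Answer: dead 1

Derivation:
Op 1: gossip N1<->N2 -> N1.N0=(alive,v0) N1.N1=(alive,v0) N1.N2=(alive,v0) N1.N3=(alive,v0) | N2.N0=(alive,v0) N2.N1=(alive,v0) N2.N2=(alive,v0) N2.N3=(alive,v0)
Op 2: gossip N3<->N2 -> N3.N0=(alive,v0) N3.N1=(alive,v0) N3.N2=(alive,v0) N3.N3=(alive,v0) | N2.N0=(alive,v0) N2.N1=(alive,v0) N2.N2=(alive,v0) N2.N3=(alive,v0)
Op 3: gossip N3<->N2 -> N3.N0=(alive,v0) N3.N1=(alive,v0) N3.N2=(alive,v0) N3.N3=(alive,v0) | N2.N0=(alive,v0) N2.N1=(alive,v0) N2.N2=(alive,v0) N2.N3=(alive,v0)
Op 4: N2 marks N3=dead -> (dead,v1)
Op 5: N2 marks N1=suspect -> (suspect,v1)
Op 6: N3 marks N1=dead -> (dead,v1)
Op 7: gossip N1<->N2 -> N1.N0=(alive,v0) N1.N1=(suspect,v1) N1.N2=(alive,v0) N1.N3=(dead,v1) | N2.N0=(alive,v0) N2.N1=(suspect,v1) N2.N2=(alive,v0) N2.N3=(dead,v1)
Op 8: gossip N0<->N2 -> N0.N0=(alive,v0) N0.N1=(suspect,v1) N0.N2=(alive,v0) N0.N3=(dead,v1) | N2.N0=(alive,v0) N2.N1=(suspect,v1) N2.N2=(alive,v0) N2.N3=(dead,v1)
Op 9: gossip N1<->N2 -> N1.N0=(alive,v0) N1.N1=(suspect,v1) N1.N2=(alive,v0) N1.N3=(dead,v1) | N2.N0=(alive,v0) N2.N1=(suspect,v1) N2.N2=(alive,v0) N2.N3=(dead,v1)
Op 10: N1 marks N0=dead -> (dead,v1)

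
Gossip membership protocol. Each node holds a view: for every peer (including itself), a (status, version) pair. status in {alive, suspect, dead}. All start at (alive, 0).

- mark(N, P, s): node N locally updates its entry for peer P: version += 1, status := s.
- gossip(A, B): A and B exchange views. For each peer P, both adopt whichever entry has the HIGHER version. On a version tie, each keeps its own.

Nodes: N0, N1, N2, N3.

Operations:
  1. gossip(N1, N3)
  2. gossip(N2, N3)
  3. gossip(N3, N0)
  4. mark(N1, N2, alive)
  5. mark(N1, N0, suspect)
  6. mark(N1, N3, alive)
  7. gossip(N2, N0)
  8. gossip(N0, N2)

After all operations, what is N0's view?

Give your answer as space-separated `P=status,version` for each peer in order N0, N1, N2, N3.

Op 1: gossip N1<->N3 -> N1.N0=(alive,v0) N1.N1=(alive,v0) N1.N2=(alive,v0) N1.N3=(alive,v0) | N3.N0=(alive,v0) N3.N1=(alive,v0) N3.N2=(alive,v0) N3.N3=(alive,v0)
Op 2: gossip N2<->N3 -> N2.N0=(alive,v0) N2.N1=(alive,v0) N2.N2=(alive,v0) N2.N3=(alive,v0) | N3.N0=(alive,v0) N3.N1=(alive,v0) N3.N2=(alive,v0) N3.N3=(alive,v0)
Op 3: gossip N3<->N0 -> N3.N0=(alive,v0) N3.N1=(alive,v0) N3.N2=(alive,v0) N3.N3=(alive,v0) | N0.N0=(alive,v0) N0.N1=(alive,v0) N0.N2=(alive,v0) N0.N3=(alive,v0)
Op 4: N1 marks N2=alive -> (alive,v1)
Op 5: N1 marks N0=suspect -> (suspect,v1)
Op 6: N1 marks N3=alive -> (alive,v1)
Op 7: gossip N2<->N0 -> N2.N0=(alive,v0) N2.N1=(alive,v0) N2.N2=(alive,v0) N2.N3=(alive,v0) | N0.N0=(alive,v0) N0.N1=(alive,v0) N0.N2=(alive,v0) N0.N3=(alive,v0)
Op 8: gossip N0<->N2 -> N0.N0=(alive,v0) N0.N1=(alive,v0) N0.N2=(alive,v0) N0.N3=(alive,v0) | N2.N0=(alive,v0) N2.N1=(alive,v0) N2.N2=(alive,v0) N2.N3=(alive,v0)

Answer: N0=alive,0 N1=alive,0 N2=alive,0 N3=alive,0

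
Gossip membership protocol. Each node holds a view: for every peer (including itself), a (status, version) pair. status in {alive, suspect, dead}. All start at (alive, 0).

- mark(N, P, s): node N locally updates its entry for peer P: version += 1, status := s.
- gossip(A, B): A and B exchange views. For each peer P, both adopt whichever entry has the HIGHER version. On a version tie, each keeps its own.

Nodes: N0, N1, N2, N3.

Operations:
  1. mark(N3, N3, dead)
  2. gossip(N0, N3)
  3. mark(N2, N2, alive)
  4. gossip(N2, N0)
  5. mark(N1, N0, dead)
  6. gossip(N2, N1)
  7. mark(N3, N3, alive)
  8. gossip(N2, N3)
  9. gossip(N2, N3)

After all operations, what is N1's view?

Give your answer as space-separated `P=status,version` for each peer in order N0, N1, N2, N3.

Op 1: N3 marks N3=dead -> (dead,v1)
Op 2: gossip N0<->N3 -> N0.N0=(alive,v0) N0.N1=(alive,v0) N0.N2=(alive,v0) N0.N3=(dead,v1) | N3.N0=(alive,v0) N3.N1=(alive,v0) N3.N2=(alive,v0) N3.N3=(dead,v1)
Op 3: N2 marks N2=alive -> (alive,v1)
Op 4: gossip N2<->N0 -> N2.N0=(alive,v0) N2.N1=(alive,v0) N2.N2=(alive,v1) N2.N3=(dead,v1) | N0.N0=(alive,v0) N0.N1=(alive,v0) N0.N2=(alive,v1) N0.N3=(dead,v1)
Op 5: N1 marks N0=dead -> (dead,v1)
Op 6: gossip N2<->N1 -> N2.N0=(dead,v1) N2.N1=(alive,v0) N2.N2=(alive,v1) N2.N3=(dead,v1) | N1.N0=(dead,v1) N1.N1=(alive,v0) N1.N2=(alive,v1) N1.N3=(dead,v1)
Op 7: N3 marks N3=alive -> (alive,v2)
Op 8: gossip N2<->N3 -> N2.N0=(dead,v1) N2.N1=(alive,v0) N2.N2=(alive,v1) N2.N3=(alive,v2) | N3.N0=(dead,v1) N3.N1=(alive,v0) N3.N2=(alive,v1) N3.N3=(alive,v2)
Op 9: gossip N2<->N3 -> N2.N0=(dead,v1) N2.N1=(alive,v0) N2.N2=(alive,v1) N2.N3=(alive,v2) | N3.N0=(dead,v1) N3.N1=(alive,v0) N3.N2=(alive,v1) N3.N3=(alive,v2)

Answer: N0=dead,1 N1=alive,0 N2=alive,1 N3=dead,1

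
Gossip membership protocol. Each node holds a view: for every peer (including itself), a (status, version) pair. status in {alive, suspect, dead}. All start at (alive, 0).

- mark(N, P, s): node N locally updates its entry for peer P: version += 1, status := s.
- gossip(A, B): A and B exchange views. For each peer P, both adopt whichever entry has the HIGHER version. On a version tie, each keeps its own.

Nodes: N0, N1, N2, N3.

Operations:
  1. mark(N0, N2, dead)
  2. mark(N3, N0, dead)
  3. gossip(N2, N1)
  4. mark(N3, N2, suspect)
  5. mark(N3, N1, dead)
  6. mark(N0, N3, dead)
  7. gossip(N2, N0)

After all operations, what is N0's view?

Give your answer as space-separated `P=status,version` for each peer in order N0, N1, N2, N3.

Op 1: N0 marks N2=dead -> (dead,v1)
Op 2: N3 marks N0=dead -> (dead,v1)
Op 3: gossip N2<->N1 -> N2.N0=(alive,v0) N2.N1=(alive,v0) N2.N2=(alive,v0) N2.N3=(alive,v0) | N1.N0=(alive,v0) N1.N1=(alive,v0) N1.N2=(alive,v0) N1.N3=(alive,v0)
Op 4: N3 marks N2=suspect -> (suspect,v1)
Op 5: N3 marks N1=dead -> (dead,v1)
Op 6: N0 marks N3=dead -> (dead,v1)
Op 7: gossip N2<->N0 -> N2.N0=(alive,v0) N2.N1=(alive,v0) N2.N2=(dead,v1) N2.N3=(dead,v1) | N0.N0=(alive,v0) N0.N1=(alive,v0) N0.N2=(dead,v1) N0.N3=(dead,v1)

Answer: N0=alive,0 N1=alive,0 N2=dead,1 N3=dead,1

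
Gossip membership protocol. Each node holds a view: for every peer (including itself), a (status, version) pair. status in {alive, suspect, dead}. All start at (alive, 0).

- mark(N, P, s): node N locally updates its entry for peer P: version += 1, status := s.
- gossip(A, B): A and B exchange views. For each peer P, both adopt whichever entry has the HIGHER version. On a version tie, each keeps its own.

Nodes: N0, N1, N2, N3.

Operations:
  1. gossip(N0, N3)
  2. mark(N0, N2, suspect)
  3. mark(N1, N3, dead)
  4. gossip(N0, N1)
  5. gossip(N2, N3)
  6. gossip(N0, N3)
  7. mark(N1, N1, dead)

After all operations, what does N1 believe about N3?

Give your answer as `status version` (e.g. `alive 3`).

Op 1: gossip N0<->N3 -> N0.N0=(alive,v0) N0.N1=(alive,v0) N0.N2=(alive,v0) N0.N3=(alive,v0) | N3.N0=(alive,v0) N3.N1=(alive,v0) N3.N2=(alive,v0) N3.N3=(alive,v0)
Op 2: N0 marks N2=suspect -> (suspect,v1)
Op 3: N1 marks N3=dead -> (dead,v1)
Op 4: gossip N0<->N1 -> N0.N0=(alive,v0) N0.N1=(alive,v0) N0.N2=(suspect,v1) N0.N3=(dead,v1) | N1.N0=(alive,v0) N1.N1=(alive,v0) N1.N2=(suspect,v1) N1.N3=(dead,v1)
Op 5: gossip N2<->N3 -> N2.N0=(alive,v0) N2.N1=(alive,v0) N2.N2=(alive,v0) N2.N3=(alive,v0) | N3.N0=(alive,v0) N3.N1=(alive,v0) N3.N2=(alive,v0) N3.N3=(alive,v0)
Op 6: gossip N0<->N3 -> N0.N0=(alive,v0) N0.N1=(alive,v0) N0.N2=(suspect,v1) N0.N3=(dead,v1) | N3.N0=(alive,v0) N3.N1=(alive,v0) N3.N2=(suspect,v1) N3.N3=(dead,v1)
Op 7: N1 marks N1=dead -> (dead,v1)

Answer: dead 1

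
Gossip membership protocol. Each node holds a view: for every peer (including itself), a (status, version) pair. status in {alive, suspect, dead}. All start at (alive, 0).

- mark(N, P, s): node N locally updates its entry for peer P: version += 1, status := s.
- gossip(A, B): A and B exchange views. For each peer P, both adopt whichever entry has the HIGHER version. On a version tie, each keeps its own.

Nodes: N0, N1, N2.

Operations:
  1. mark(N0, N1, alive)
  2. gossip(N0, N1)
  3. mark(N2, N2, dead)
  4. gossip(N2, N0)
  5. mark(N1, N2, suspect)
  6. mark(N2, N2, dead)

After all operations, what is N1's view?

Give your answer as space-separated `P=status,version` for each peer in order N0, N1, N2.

Op 1: N0 marks N1=alive -> (alive,v1)
Op 2: gossip N0<->N1 -> N0.N0=(alive,v0) N0.N1=(alive,v1) N0.N2=(alive,v0) | N1.N0=(alive,v0) N1.N1=(alive,v1) N1.N2=(alive,v0)
Op 3: N2 marks N2=dead -> (dead,v1)
Op 4: gossip N2<->N0 -> N2.N0=(alive,v0) N2.N1=(alive,v1) N2.N2=(dead,v1) | N0.N0=(alive,v0) N0.N1=(alive,v1) N0.N2=(dead,v1)
Op 5: N1 marks N2=suspect -> (suspect,v1)
Op 6: N2 marks N2=dead -> (dead,v2)

Answer: N0=alive,0 N1=alive,1 N2=suspect,1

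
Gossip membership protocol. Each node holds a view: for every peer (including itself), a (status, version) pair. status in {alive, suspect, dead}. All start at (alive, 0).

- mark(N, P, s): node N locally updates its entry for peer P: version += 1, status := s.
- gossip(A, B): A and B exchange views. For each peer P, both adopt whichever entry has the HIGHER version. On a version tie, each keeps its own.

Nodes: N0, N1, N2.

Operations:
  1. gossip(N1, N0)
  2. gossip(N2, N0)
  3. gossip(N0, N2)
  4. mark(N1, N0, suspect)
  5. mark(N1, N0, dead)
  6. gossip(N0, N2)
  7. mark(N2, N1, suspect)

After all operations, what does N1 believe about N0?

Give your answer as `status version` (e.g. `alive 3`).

Answer: dead 2

Derivation:
Op 1: gossip N1<->N0 -> N1.N0=(alive,v0) N1.N1=(alive,v0) N1.N2=(alive,v0) | N0.N0=(alive,v0) N0.N1=(alive,v0) N0.N2=(alive,v0)
Op 2: gossip N2<->N0 -> N2.N0=(alive,v0) N2.N1=(alive,v0) N2.N2=(alive,v0) | N0.N0=(alive,v0) N0.N1=(alive,v0) N0.N2=(alive,v0)
Op 3: gossip N0<->N2 -> N0.N0=(alive,v0) N0.N1=(alive,v0) N0.N2=(alive,v0) | N2.N0=(alive,v0) N2.N1=(alive,v0) N2.N2=(alive,v0)
Op 4: N1 marks N0=suspect -> (suspect,v1)
Op 5: N1 marks N0=dead -> (dead,v2)
Op 6: gossip N0<->N2 -> N0.N0=(alive,v0) N0.N1=(alive,v0) N0.N2=(alive,v0) | N2.N0=(alive,v0) N2.N1=(alive,v0) N2.N2=(alive,v0)
Op 7: N2 marks N1=suspect -> (suspect,v1)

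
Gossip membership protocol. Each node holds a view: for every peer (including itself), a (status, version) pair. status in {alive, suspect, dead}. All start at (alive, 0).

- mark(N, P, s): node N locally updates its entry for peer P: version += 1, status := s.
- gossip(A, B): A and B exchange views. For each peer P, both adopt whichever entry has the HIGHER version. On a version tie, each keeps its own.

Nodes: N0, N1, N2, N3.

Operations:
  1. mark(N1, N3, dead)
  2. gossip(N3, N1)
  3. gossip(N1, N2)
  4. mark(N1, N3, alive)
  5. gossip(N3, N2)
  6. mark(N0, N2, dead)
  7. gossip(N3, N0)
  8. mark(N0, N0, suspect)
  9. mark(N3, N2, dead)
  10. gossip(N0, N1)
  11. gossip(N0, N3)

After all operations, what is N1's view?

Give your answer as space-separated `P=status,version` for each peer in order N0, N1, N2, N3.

Answer: N0=suspect,1 N1=alive,0 N2=dead,1 N3=alive,2

Derivation:
Op 1: N1 marks N3=dead -> (dead,v1)
Op 2: gossip N3<->N1 -> N3.N0=(alive,v0) N3.N1=(alive,v0) N3.N2=(alive,v0) N3.N3=(dead,v1) | N1.N0=(alive,v0) N1.N1=(alive,v0) N1.N2=(alive,v0) N1.N3=(dead,v1)
Op 3: gossip N1<->N2 -> N1.N0=(alive,v0) N1.N1=(alive,v0) N1.N2=(alive,v0) N1.N3=(dead,v1) | N2.N0=(alive,v0) N2.N1=(alive,v0) N2.N2=(alive,v0) N2.N3=(dead,v1)
Op 4: N1 marks N3=alive -> (alive,v2)
Op 5: gossip N3<->N2 -> N3.N0=(alive,v0) N3.N1=(alive,v0) N3.N2=(alive,v0) N3.N3=(dead,v1) | N2.N0=(alive,v0) N2.N1=(alive,v0) N2.N2=(alive,v0) N2.N3=(dead,v1)
Op 6: N0 marks N2=dead -> (dead,v1)
Op 7: gossip N3<->N0 -> N3.N0=(alive,v0) N3.N1=(alive,v0) N3.N2=(dead,v1) N3.N3=(dead,v1) | N0.N0=(alive,v0) N0.N1=(alive,v0) N0.N2=(dead,v1) N0.N3=(dead,v1)
Op 8: N0 marks N0=suspect -> (suspect,v1)
Op 9: N3 marks N2=dead -> (dead,v2)
Op 10: gossip N0<->N1 -> N0.N0=(suspect,v1) N0.N1=(alive,v0) N0.N2=(dead,v1) N0.N3=(alive,v2) | N1.N0=(suspect,v1) N1.N1=(alive,v0) N1.N2=(dead,v1) N1.N3=(alive,v2)
Op 11: gossip N0<->N3 -> N0.N0=(suspect,v1) N0.N1=(alive,v0) N0.N2=(dead,v2) N0.N3=(alive,v2) | N3.N0=(suspect,v1) N3.N1=(alive,v0) N3.N2=(dead,v2) N3.N3=(alive,v2)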